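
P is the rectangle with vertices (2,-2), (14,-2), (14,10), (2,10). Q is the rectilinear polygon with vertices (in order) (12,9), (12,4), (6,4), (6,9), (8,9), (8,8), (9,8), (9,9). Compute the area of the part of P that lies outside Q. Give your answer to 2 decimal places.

|P| = 144, |P∩Q| = 29.
|P ∖ Q| = |P| − |P∩Q| = 144 − 29 = 115.00.

115.00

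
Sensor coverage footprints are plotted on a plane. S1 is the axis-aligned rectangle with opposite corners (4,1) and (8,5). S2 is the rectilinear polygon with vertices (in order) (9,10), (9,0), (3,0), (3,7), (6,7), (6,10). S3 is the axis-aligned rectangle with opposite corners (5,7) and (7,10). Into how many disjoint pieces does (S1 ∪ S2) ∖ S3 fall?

1

(S1 ∪ S2) ∖ S3 is a single connected region.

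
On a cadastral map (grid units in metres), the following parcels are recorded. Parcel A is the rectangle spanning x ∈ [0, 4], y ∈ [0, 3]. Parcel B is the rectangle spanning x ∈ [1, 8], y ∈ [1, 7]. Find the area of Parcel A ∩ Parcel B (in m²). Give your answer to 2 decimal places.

|Parcel A∩Parcel B|: x∈[1,4], y∈[1,3] → 3·2 = 6.

6.00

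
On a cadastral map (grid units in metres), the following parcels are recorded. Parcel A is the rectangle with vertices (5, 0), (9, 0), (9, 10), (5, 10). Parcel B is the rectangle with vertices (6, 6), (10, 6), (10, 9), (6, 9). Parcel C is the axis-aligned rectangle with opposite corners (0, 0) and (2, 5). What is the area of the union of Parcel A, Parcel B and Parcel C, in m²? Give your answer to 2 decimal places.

53.00

By inclusion–exclusion:
Individual areas: |Parcel A| = 40, |Parcel B| = 12, |Parcel C| = 10.
|Parcel A∩Parcel B|: x∈[6,9], y∈[6,9] → 3·3 = 9.
|Parcel A∩Parcel C| = 0 (no overlap).
|Parcel B∩Parcel C| = 0 (no overlap).
|Parcel A∩Parcel B∩Parcel C| = 0.
|Parcel A ∪ Parcel B ∪ Parcel C| = 62 − 9 + 0 = 53.00.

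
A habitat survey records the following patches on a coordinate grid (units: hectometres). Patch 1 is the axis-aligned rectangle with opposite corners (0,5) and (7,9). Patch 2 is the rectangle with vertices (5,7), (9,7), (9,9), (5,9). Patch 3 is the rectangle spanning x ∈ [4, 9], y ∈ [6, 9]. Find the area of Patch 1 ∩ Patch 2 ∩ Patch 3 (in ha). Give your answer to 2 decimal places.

4.00

The intersection is the polygon with vertices (5,7), (5,9), (7,9), (7,7).
By the shoelace formula its area is 4.00.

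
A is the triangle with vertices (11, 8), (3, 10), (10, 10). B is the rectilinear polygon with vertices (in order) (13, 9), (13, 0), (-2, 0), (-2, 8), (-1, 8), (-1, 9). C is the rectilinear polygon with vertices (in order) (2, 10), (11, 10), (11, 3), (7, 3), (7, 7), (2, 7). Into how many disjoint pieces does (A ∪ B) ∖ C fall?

(A ∪ B) ∖ C is a single connected region.

1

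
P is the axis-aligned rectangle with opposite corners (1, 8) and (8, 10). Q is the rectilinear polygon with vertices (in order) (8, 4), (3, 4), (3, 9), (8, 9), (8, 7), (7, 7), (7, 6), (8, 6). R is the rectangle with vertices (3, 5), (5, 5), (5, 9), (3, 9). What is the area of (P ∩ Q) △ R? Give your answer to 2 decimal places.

9.00

|P ∩ Q| = 5.
|(P ∩ Q) ∩ R| = 2.
|(P ∩ Q) △ R| = 5 + 8 − 4 = 9.00.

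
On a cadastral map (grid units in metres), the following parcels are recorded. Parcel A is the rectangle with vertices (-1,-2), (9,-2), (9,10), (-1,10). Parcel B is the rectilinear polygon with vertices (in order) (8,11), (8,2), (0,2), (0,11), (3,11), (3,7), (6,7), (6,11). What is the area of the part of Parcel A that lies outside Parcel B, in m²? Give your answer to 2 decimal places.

|Parcel A| = 120, |Parcel A∩Parcel B| = 55.
|Parcel A ∖ Parcel B| = |Parcel A| − |Parcel A∩Parcel B| = 120 − 55 = 65.00.

65.00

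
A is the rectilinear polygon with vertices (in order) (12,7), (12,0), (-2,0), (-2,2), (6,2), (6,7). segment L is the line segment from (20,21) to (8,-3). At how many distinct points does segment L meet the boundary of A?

The segment meets the boundary at (9.5,0), (12,5).

2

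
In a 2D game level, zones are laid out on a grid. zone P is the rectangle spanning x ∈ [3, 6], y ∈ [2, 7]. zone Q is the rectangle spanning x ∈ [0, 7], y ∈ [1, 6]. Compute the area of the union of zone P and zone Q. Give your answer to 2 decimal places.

38.00

By inclusion–exclusion:
Individual areas: |zone P| = 15, |zone Q| = 35.
|zone P∩zone Q|: x∈[3,6], y∈[2,6] → 3·4 = 12.
|zone P ∪ zone Q| = 50 − 12 = 38.00.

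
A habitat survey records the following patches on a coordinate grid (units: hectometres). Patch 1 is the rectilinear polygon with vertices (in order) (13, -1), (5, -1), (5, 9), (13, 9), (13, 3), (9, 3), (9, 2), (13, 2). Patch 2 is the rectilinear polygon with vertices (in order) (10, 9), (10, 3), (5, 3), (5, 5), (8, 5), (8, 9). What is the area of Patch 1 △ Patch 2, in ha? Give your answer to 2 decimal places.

58.00

|Patch 1| = 76, |Patch 2| = 18, |Patch 1∩Patch 2| = 18.
|Patch 1 △ Patch 2| = |Patch 1| + |Patch 2| − 2·|Patch 1∩Patch 2| = 76 + 18 − 36 = 58.00.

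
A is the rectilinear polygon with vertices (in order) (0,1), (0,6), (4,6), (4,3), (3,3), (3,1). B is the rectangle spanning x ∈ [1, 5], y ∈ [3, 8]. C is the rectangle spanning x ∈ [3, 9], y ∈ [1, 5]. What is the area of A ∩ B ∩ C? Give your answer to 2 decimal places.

The intersection is the polygon with vertices (4,3), (3,3), (3,5), (4,5).
By the shoelace formula its area is 2.00.

2.00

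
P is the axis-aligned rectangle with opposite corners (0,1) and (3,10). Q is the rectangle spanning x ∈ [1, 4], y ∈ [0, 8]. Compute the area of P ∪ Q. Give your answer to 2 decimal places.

By inclusion–exclusion:
Individual areas: |P| = 27, |Q| = 24.
|P∩Q|: x∈[1,3], y∈[1,8] → 2·7 = 14.
|P ∪ Q| = 51 − 14 = 37.00.

37.00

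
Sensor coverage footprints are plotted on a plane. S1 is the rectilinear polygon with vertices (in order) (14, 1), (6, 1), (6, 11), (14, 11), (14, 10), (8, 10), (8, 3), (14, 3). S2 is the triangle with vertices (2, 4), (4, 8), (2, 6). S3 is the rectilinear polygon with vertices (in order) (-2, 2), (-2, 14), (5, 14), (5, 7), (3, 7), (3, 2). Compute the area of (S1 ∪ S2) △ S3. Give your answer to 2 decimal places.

|S1 ∪ S2| = 40.
|(S1 ∪ S2) ∩ S3| = 1.75.
|(S1 ∪ S2) △ S3| = 40 + 74 − 3.5 = 110.50.

110.50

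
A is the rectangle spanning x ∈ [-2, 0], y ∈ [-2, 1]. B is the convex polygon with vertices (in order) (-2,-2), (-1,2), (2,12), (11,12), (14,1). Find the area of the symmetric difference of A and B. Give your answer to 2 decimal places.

153.50

|A| = 6, |B| = 156.5, |A∩B| = 4.5.
|A △ B| = |A| + |B| − 2·|A∩B| = 6 + 156.5 − 9 = 153.50.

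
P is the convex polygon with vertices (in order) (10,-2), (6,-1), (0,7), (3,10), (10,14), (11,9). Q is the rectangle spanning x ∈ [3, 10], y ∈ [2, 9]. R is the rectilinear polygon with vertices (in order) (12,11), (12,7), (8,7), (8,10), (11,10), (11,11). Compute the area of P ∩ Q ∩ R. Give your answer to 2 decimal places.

The intersection is the polygon with vertices (10,9), (10,7), (8,7), (8,9).
By the shoelace formula its area is 4.00.

4.00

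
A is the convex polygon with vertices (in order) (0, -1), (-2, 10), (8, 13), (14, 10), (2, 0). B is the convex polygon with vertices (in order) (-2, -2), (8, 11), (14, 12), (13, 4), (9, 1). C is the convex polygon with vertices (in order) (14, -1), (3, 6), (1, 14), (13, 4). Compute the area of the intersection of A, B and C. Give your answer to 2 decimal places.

16.79

The intersection is the polygon with vertices (6.672,9.273), (9.9,6.583), (6.516,3.763), (3.775,5.507).
By the shoelace formula its area is 16.79.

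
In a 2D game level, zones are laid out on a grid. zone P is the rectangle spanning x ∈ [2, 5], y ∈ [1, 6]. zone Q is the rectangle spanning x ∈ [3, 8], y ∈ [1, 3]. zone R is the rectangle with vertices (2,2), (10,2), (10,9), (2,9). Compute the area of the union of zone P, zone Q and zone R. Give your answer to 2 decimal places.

62.00

By inclusion–exclusion:
Individual areas: |zone P| = 15, |zone Q| = 10, |zone R| = 56.
|zone P∩zone Q|: x∈[3,5], y∈[1,3] → 2·2 = 4.
|zone P∩zone R|: x∈[2,5], y∈[2,6] → 3·4 = 12.
|zone Q∩zone R|: x∈[3,8], y∈[2,3] → 5·1 = 5.
|zone P∩zone Q∩zone R| = 2.
|zone P ∪ zone Q ∪ zone R| = 81 − 21 + 2 = 62.00.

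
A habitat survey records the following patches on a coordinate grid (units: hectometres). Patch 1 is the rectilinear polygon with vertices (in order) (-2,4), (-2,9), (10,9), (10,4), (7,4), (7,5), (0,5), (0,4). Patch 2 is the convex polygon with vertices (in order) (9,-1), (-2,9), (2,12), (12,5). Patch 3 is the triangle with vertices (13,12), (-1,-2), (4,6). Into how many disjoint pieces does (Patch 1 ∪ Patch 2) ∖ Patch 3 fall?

2

(Patch 1 ∪ Patch 2) ∖ Patch 3 splits into 2 disjoint pieces (area 45.1416, area 35.1143).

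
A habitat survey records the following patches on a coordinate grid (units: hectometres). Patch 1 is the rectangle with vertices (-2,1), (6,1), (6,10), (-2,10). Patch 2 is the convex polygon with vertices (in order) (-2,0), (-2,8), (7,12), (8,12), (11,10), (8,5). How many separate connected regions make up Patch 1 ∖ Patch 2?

Patch 1 ∖ Patch 2 splits into 2 disjoint pieces (area 9, area 4.5).

2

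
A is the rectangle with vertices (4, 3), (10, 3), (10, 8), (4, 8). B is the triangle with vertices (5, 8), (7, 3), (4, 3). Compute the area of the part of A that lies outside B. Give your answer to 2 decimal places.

22.50

|A| = 30, |A∩B| = 7.5.
|A ∖ B| = |A| − |A∩B| = 30 − 7.5 = 22.50.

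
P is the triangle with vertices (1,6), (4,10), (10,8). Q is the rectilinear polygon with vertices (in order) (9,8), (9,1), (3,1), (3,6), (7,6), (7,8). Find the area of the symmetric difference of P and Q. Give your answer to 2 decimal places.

47.22

|P| = 15, |Q| = 34, |P∩Q| = 0.8889.
|P △ Q| = |P| + |Q| − 2·|P∩Q| = 15 + 34 − 1.7778 = 47.22.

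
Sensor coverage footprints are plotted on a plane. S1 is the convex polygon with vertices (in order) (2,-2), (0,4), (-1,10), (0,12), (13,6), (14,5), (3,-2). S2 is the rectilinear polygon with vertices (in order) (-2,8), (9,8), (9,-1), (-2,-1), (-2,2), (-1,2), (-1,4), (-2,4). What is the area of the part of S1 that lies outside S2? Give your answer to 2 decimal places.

|S1| = 110, |S1∩S2| = 71.9008.
|S1 ∖ S2| = |S1| − |S1∩S2| = 110 − 71.9008 = 38.10.

38.10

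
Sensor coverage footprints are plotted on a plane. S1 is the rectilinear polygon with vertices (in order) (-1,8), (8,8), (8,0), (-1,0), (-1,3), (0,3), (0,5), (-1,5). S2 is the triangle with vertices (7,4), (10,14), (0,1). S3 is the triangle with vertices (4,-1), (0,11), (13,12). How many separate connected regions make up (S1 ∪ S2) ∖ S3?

(S1 ∪ S2) ∖ S3 splits into 3 disjoint pieces (area 1.2703, area 7.9017, area 24.6667).

3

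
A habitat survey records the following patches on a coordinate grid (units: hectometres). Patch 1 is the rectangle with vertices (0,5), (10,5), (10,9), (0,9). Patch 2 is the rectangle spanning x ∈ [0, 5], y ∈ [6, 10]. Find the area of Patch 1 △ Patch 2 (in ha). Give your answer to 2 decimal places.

|Patch 1∩Patch 2|: x∈[0,5], y∈[6,9] → 5·3 = 15.
|Patch 1 △ Patch 2| = |Patch 1| + |Patch 2| − 2·|Patch 1∩Patch 2| = 40 + 20 − 30 = 30.00.

30.00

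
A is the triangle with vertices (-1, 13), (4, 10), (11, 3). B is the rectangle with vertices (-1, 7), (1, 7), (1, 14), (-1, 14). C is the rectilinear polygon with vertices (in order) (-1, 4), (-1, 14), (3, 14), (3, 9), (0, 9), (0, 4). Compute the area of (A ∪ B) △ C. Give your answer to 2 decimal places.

|A ∪ B| = 20.5333.
|(A ∪ B) ∩ C| = 13.4.
|(A ∪ B) △ C| = 20.5333 + 25 − 26.8 = 18.73.

18.73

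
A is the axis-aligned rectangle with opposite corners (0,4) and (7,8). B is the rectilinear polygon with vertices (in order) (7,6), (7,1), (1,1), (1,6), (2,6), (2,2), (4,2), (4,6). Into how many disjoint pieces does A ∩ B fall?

2

A ∩ B splits into 2 disjoint pieces (area 6, area 2).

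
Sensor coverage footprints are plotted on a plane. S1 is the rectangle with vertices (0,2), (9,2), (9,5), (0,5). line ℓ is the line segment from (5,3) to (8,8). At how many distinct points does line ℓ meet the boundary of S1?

The segment meets the boundary at (6.2,5).

1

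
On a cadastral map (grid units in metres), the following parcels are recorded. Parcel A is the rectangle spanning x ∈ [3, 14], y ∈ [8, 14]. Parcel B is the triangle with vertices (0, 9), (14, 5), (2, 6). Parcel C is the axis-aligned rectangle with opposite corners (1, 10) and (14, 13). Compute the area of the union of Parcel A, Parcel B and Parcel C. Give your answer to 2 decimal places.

88.96

By inclusion–exclusion:
Individual areas: |Parcel A| = 66, |Parcel B| = 17, |Parcel C| = 39.
|Parcel A∩Parcel B| = 0.0357.
|Parcel A∩Parcel C|: x∈[3,14], y∈[10,13] → 11·3 = 33.
|Parcel B∩Parcel C| = 0.
|Parcel A∩Parcel B∩Parcel C| = 0.
|Parcel A ∪ Parcel B ∪ Parcel C| = 122 − 33.0357 + 0 = 88.96.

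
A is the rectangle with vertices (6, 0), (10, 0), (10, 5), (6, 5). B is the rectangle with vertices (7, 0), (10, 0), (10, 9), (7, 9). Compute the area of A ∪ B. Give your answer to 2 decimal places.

By inclusion–exclusion:
Individual areas: |A| = 20, |B| = 27.
|A∩B|: x∈[7,10], y∈[0,5] → 3·5 = 15.
|A ∪ B| = 47 − 15 = 32.00.

32.00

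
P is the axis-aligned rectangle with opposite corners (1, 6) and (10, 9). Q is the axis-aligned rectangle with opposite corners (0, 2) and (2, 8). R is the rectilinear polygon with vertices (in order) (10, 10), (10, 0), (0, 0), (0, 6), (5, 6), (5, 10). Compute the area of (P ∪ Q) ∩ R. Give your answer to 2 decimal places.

|P ∪ Q| = 37.
|(P ∪ Q) ∩ R| = 23.00.

23.00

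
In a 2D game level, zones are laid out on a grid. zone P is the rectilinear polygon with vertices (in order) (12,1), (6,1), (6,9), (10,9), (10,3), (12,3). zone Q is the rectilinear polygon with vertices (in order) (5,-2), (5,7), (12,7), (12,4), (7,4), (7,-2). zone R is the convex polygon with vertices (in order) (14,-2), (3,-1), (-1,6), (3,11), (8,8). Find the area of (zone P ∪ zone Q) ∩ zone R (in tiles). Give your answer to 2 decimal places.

39.68

|zone P ∪ zone Q| = 54.
|(zone P ∪ zone Q) ∩ zone R| = 39.68.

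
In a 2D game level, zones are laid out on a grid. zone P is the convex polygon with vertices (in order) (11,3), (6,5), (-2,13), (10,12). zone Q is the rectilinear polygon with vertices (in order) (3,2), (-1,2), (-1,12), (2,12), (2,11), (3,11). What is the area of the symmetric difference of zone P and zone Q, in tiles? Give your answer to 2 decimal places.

90.50

|zone P| = 65.5, |zone Q| = 39, |zone P∩zone Q| = 7.
|zone P △ zone Q| = |zone P| + |zone Q| − 2·|zone P∩zone Q| = 65.5 + 39 − 14 = 90.50.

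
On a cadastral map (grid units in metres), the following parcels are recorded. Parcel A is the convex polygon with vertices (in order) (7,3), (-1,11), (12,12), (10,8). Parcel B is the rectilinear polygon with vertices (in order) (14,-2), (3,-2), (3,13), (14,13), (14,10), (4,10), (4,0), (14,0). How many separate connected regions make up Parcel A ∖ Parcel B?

Parcel A ∖ Parcel B splits into 2 disjoint pieces (area 31, area 8.6154).

2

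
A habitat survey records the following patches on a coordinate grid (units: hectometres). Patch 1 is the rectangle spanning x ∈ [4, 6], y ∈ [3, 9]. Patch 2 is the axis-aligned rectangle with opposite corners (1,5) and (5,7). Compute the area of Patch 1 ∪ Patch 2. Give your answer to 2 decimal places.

18.00

By inclusion–exclusion:
Individual areas: |Patch 1| = 12, |Patch 2| = 8.
|Patch 1∩Patch 2|: x∈[4,5], y∈[5,7] → 1·2 = 2.
|Patch 1 ∪ Patch 2| = 20 − 2 = 18.00.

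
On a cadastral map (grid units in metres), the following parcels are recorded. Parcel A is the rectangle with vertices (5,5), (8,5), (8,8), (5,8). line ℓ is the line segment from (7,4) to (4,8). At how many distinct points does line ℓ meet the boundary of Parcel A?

2

The segment meets the boundary at (5,6.667), (6.25,5).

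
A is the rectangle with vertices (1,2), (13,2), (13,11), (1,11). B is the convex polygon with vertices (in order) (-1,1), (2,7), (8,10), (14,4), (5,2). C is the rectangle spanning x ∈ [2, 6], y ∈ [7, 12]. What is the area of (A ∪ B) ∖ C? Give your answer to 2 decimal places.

97.61

|A ∪ B| = 113.6111.
|(A ∪ B) ∩ C| = 16.
|(A ∪ B) ∖ C| = 113.6111 − 16 = 97.61.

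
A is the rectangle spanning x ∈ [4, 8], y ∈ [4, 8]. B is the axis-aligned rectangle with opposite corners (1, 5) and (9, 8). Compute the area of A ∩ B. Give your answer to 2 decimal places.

|A∩B|: x∈[4,8], y∈[5,8] → 4·3 = 12.

12.00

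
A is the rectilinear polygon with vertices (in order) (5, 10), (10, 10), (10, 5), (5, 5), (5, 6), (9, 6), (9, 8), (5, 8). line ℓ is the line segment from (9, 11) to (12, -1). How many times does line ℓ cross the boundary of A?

2

The segment meets the boundary at (10,7), (9.25,10).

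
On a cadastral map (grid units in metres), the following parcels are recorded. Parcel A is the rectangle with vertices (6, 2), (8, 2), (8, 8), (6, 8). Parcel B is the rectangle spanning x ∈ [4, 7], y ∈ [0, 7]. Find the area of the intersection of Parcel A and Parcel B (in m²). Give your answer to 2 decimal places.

|Parcel A∩Parcel B|: x∈[6,7], y∈[2,7] → 1·5 = 5.

5.00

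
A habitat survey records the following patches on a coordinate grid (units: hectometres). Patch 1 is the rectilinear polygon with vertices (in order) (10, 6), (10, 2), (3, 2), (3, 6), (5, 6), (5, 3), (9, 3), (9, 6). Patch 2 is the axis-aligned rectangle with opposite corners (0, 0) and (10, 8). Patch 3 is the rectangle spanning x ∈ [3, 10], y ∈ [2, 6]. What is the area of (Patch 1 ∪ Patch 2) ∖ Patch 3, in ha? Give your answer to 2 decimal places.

|Patch 1 ∪ Patch 2| = 80.
|(Patch 1 ∪ Patch 2) ∩ Patch 3| = 28.
|(Patch 1 ∪ Patch 2) ∖ Patch 3| = 80 − 28 = 52.00.

52.00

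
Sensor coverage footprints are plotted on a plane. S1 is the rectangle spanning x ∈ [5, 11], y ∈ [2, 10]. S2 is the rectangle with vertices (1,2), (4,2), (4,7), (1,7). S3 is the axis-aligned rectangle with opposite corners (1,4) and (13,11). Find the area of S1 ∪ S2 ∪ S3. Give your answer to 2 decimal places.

By inclusion–exclusion:
Individual areas: |S1| = 48, |S2| = 15, |S3| = 84.
|S1∩S2| = 0 (no overlap).
|S1∩S3|: x∈[5,11], y∈[4,10] → 6·6 = 36.
|S2∩S3|: x∈[1,4], y∈[4,7] → 3·3 = 9.
|S1∩S2∩S3| = 0.
|S1 ∪ S2 ∪ S3| = 147 − 45 + 0 = 102.00.

102.00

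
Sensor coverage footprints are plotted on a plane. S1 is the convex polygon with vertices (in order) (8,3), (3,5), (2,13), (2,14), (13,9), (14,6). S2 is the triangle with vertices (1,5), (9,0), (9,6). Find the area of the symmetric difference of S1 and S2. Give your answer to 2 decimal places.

80.99

|S1| = 78, |S2| = 24, |S1∩S2| = 10.5038.
|S1 △ S2| = |S1| + |S2| − 2·|S1∩S2| = 78 + 24 − 21.0077 = 80.99.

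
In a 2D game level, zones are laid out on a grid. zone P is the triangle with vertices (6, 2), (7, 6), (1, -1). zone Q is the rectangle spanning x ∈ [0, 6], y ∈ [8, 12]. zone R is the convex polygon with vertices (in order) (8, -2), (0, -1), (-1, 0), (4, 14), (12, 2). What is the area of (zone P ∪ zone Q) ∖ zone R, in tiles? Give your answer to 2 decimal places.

10.62

|zone P ∪ zone Q| = 32.5.
|(zone P ∪ zone Q) ∩ zone R| = 21.881.
|(zone P ∪ zone Q) ∖ zone R| = 32.5 − 21.881 = 10.62.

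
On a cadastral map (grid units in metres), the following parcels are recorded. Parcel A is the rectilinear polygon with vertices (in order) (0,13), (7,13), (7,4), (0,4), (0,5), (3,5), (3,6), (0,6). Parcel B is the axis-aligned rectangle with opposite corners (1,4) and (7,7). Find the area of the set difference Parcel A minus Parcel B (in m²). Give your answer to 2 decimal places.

|Parcel A| = 60, |Parcel A∩Parcel B| = 16.
|Parcel A ∖ Parcel B| = |Parcel A| − |Parcel A∩Parcel B| = 60 − 16 = 44.00.

44.00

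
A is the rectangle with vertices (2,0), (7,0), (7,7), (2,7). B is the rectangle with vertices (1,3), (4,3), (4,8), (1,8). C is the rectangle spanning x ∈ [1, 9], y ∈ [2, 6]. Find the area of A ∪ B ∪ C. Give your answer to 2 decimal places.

51.00

By inclusion–exclusion:
Individual areas: |A| = 35, |B| = 15, |C| = 32.
|A∩B|: x∈[2,4], y∈[3,7] → 2·4 = 8.
|A∩C|: x∈[2,7], y∈[2,6] → 5·4 = 20.
|B∩C|: x∈[1,4], y∈[3,6] → 3·3 = 9.
|A∩B∩C| = 6.
|A ∪ B ∪ C| = 82 − 37 + 6 = 51.00.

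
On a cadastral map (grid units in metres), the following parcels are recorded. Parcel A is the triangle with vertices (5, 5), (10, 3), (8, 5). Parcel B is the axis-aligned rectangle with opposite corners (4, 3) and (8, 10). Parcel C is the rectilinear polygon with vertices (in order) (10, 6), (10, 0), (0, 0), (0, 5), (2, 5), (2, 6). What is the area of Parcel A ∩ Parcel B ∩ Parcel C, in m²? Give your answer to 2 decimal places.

1.80

The intersection is the polygon with vertices (8,5), (8,3.8), (5,5).
By the shoelace formula its area is 1.80.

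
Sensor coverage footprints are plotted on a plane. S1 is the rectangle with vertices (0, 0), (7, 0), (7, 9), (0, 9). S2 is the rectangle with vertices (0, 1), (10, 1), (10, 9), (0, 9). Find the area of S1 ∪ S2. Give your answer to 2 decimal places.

By inclusion–exclusion:
Individual areas: |S1| = 63, |S2| = 80.
|S1∩S2|: x∈[0,7], y∈[1,9] → 7·8 = 56.
|S1 ∪ S2| = 143 − 56 = 87.00.

87.00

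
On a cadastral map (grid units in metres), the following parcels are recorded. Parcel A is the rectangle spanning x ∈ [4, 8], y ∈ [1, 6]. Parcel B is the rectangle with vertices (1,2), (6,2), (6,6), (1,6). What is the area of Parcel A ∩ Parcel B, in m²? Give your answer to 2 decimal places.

8.00

|Parcel A∩Parcel B|: x∈[4,6], y∈[2,6] → 2·4 = 8.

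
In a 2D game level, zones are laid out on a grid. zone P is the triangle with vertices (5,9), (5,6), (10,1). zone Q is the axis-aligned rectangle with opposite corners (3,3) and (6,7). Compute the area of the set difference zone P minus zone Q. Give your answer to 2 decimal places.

|zone P| = 7.5, |zone P∩zone Q| = 1.5.
|zone P ∖ zone Q| = |zone P| − |zone P∩zone Q| = 7.5 − 1.5 = 6.00.

6.00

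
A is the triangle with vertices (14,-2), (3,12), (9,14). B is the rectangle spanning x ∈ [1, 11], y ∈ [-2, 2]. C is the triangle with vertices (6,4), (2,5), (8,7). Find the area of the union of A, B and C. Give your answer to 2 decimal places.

By inclusion–exclusion:
Individual areas: |A| = 53, |B| = 40, |C| = 7.
|A∩B| = 0.013.
|A∩C| = 0.2436.
|B∩C| = 0.
|A∩B∩C| = 0.
|A ∪ B ∪ C| = 100 − 0.2566 + 0 = 99.74.

99.74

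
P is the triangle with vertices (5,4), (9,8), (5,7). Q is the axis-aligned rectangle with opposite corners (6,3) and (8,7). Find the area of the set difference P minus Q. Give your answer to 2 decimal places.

4.00

|P| = 6, |P∩Q| = 2.
|P ∖ Q| = |P| − |P∩Q| = 6 − 2 = 4.00.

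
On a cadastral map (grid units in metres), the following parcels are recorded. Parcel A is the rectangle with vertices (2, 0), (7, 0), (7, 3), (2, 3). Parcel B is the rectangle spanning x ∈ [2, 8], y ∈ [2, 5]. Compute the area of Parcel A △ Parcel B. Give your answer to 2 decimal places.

23.00

|Parcel A∩Parcel B|: x∈[2,7], y∈[2,3] → 5·1 = 5.
|Parcel A △ Parcel B| = |Parcel A| + |Parcel B| − 2·|Parcel A∩Parcel B| = 15 + 18 − 10 = 23.00.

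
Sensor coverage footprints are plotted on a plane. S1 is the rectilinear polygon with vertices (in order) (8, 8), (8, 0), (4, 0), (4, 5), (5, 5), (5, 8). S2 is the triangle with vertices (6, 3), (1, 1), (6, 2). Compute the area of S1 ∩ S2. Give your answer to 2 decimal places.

The intersection is the polygon with vertices (4,2.2), (6,3), (6,2), (4,1.6).
By the shoelace formula its area is 1.60.

1.60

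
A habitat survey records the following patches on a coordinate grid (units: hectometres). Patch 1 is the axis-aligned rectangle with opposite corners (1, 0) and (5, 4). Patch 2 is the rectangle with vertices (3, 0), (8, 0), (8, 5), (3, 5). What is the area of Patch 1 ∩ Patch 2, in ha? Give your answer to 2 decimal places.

|Patch 1∩Patch 2|: x∈[3,5], y∈[0,4] → 2·4 = 8.

8.00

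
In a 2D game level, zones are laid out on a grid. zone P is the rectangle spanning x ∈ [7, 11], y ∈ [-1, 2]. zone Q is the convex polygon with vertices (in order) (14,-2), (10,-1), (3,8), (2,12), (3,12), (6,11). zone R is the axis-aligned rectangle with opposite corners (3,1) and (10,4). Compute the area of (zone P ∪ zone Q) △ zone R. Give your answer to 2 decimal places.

62.06

|zone P ∪ zone Q| = 59.5.
|(zone P ∪ zone Q) ∩ zone R| = 9.2222.
|(zone P ∪ zone Q) △ zone R| = 59.5 + 21 − 18.4444 = 62.06.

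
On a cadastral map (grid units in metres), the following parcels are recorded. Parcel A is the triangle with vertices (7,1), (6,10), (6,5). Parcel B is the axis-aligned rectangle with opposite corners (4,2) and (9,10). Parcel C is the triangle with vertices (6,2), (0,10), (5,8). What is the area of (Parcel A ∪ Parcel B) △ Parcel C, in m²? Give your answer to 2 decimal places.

|Parcel A ∪ Parcel B| = 40.0694.
|(Parcel A ∪ Parcel B) ∩ Parcel C| = 6.5333.
|(Parcel A ∪ Parcel B) △ Parcel C| = 40.0694 + 14 − 13.0667 = 41.00.

41.00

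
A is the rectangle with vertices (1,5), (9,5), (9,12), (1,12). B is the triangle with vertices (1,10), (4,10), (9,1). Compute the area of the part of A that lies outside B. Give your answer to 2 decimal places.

45.17

|A| = 56, |A∩B| = 10.8333.
|A ∖ B| = |A| − |A∩B| = 56 − 10.8333 = 45.17.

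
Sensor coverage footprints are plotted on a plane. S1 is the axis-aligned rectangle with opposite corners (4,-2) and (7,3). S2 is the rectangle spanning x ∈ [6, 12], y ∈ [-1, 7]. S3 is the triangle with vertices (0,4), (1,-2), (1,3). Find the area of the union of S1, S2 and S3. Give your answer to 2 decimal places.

By inclusion–exclusion:
Individual areas: |S1| = 15, |S2| = 48, |S3| = 2.5.
|S1∩S2|: x∈[6,7], y∈[-1,3] → 1·4 = 4.
|S1∩S3| = 0.
|S2∩S3| = 0.
|S1∩S2∩S3| = 0.
|S1 ∪ S2 ∪ S3| = 65.5 − 4 + 0 = 61.50.

61.50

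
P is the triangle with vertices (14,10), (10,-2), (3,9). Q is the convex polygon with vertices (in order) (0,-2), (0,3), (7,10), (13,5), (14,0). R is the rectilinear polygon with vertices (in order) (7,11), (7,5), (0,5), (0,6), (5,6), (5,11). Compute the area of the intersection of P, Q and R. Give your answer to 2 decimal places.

7.55

The intersection is the polygon with vertices (4.909,6), (5,6), (5,8), (6.3,9.3), (7,9.364), (7,5), (5.545,5).
By the shoelace formula its area is 7.55.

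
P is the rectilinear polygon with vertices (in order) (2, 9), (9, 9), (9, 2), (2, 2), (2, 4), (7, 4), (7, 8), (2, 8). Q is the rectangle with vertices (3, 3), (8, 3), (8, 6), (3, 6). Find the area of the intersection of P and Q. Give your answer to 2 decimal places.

7.00

The intersection is the polygon with vertices (7,4), (7,6), (8,6), (8,3), (3,3), (3,4).
By the shoelace formula its area is 7.00.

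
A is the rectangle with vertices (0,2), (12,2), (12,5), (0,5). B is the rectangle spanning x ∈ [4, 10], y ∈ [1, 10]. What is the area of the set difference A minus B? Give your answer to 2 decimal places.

18.00

|A∩B|: x∈[4,10], y∈[2,5] → 6·3 = 18.
|A| = 36.
|A ∖ B| = |A| − |A∩B| = 36 − 18 = 18.00.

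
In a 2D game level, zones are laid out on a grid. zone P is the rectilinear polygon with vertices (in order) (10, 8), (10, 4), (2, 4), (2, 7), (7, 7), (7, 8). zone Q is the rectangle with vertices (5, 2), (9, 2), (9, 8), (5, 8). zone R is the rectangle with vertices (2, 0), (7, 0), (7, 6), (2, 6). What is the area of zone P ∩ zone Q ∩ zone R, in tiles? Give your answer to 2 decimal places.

4.00

The intersection is the polygon with vertices (5,6), (7,6), (7,4), (5,4).
By the shoelace formula its area is 4.00.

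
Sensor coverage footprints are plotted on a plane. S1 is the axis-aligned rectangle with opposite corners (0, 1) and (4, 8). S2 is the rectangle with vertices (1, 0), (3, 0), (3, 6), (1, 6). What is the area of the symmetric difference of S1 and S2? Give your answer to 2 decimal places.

20.00

|S1∩S2|: x∈[1,3], y∈[1,6] → 2·5 = 10.
|S1 △ S2| = |S1| + |S2| − 2·|S1∩S2| = 28 + 12 − 20 = 20.00.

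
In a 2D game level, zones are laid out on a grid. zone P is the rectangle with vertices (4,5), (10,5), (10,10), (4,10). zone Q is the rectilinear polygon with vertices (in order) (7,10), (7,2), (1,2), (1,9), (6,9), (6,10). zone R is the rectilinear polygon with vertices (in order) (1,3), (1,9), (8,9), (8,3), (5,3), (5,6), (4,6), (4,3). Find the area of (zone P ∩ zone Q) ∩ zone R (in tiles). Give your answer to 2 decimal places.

11.00

|zone P ∩ zone Q| = 13.
|(zone P ∩ zone Q) ∩ zone R| = 11.00.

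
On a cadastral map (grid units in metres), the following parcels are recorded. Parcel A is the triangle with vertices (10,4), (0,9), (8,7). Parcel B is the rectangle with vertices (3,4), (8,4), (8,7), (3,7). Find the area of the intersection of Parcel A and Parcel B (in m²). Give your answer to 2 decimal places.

4.00

The intersection is the polygon with vertices (4,7), (8,7), (8,5).
By the shoelace formula its area is 4.00.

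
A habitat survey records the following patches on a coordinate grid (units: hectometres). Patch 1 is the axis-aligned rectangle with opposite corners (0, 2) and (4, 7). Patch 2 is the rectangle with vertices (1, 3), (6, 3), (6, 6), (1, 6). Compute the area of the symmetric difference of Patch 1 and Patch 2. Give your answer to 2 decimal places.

17.00

|Patch 1∩Patch 2|: x∈[1,4], y∈[3,6] → 3·3 = 9.
|Patch 1 △ Patch 2| = |Patch 1| + |Patch 2| − 2·|Patch 1∩Patch 2| = 20 + 15 − 18 = 17.00.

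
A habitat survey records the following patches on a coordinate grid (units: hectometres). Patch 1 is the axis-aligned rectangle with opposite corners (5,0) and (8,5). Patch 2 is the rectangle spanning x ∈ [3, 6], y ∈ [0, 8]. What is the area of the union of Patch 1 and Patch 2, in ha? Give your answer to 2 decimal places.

By inclusion–exclusion:
Individual areas: |Patch 1| = 15, |Patch 2| = 24.
|Patch 1∩Patch 2|: x∈[5,6], y∈[0,5] → 1·5 = 5.
|Patch 1 ∪ Patch 2| = 39 − 5 = 34.00.

34.00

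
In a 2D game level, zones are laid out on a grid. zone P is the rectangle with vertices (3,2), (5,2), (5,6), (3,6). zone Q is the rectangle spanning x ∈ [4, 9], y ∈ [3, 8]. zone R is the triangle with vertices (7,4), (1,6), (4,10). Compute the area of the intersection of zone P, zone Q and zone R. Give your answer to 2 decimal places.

The intersection is the polygon with vertices (5,4.667), (4,5), (4,6), (5,6).
By the shoelace formula its area is 1.17.

1.17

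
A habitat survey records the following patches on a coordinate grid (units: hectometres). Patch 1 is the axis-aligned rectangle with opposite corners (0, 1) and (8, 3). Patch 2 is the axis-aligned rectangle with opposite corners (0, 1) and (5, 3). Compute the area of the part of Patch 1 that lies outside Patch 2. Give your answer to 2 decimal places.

|Patch 1∩Patch 2|: x∈[0,5], y∈[1,3] → 5·2 = 10.
|Patch 1| = 16.
|Patch 1 ∖ Patch 2| = |Patch 1| − |Patch 1∩Patch 2| = 16 − 10 = 6.00.

6.00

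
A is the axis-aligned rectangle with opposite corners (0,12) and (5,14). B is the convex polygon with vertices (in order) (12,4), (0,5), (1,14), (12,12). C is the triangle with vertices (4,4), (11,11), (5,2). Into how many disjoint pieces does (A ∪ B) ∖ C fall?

(A ∪ B) ∖ C is a single connected region.

1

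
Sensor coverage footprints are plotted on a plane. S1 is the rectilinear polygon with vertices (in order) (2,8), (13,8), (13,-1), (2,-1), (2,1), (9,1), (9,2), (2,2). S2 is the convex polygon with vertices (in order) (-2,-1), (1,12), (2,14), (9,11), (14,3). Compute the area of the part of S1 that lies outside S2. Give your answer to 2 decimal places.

|S1| = 92, |S1∩S2| = 63.3875.
|S1 ∖ S2| = |S1| − |S1∩S2| = 92 − 63.3875 = 28.61.

28.61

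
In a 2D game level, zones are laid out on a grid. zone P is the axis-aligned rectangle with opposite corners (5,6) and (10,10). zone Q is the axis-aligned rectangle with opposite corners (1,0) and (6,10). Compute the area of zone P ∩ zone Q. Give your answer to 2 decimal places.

4.00

|zone P∩zone Q|: x∈[5,6], y∈[6,10] → 1·4 = 4.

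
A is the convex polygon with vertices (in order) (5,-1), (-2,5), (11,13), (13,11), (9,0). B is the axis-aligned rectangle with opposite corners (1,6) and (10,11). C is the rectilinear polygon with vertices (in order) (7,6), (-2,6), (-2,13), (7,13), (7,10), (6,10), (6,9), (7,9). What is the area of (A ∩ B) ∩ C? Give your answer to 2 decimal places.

|A ∩ B| = 30.9808.
|(A ∩ B) ∩ C| = 15.16.

15.16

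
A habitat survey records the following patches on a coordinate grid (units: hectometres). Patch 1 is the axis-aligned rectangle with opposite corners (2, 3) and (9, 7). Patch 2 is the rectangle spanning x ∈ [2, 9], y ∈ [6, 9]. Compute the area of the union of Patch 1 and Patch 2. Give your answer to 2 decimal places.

42.00

By inclusion–exclusion:
Individual areas: |Patch 1| = 28, |Patch 2| = 21.
|Patch 1∩Patch 2|: x∈[2,9], y∈[6,7] → 7·1 = 7.
|Patch 1 ∪ Patch 2| = 49 − 7 = 42.00.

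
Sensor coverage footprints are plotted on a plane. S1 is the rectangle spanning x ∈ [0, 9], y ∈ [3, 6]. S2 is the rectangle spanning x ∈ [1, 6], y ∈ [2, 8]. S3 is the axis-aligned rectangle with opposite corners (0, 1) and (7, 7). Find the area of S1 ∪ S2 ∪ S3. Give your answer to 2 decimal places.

53.00

By inclusion–exclusion:
Individual areas: |S1| = 27, |S2| = 30, |S3| = 42.
|S1∩S2|: x∈[1,6], y∈[3,6] → 5·3 = 15.
|S1∩S3|: x∈[0,7], y∈[3,6] → 7·3 = 21.
|S2∩S3|: x∈[1,6], y∈[2,7] → 5·5 = 25.
|S1∩S2∩S3| = 15.
|S1 ∪ S2 ∪ S3| = 99 − 61 + 15 = 53.00.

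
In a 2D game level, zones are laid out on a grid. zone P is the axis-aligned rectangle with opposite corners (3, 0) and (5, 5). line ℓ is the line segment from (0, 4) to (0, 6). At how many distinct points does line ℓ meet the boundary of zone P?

The segment lies entirely outside zone P and never meets its boundary.

0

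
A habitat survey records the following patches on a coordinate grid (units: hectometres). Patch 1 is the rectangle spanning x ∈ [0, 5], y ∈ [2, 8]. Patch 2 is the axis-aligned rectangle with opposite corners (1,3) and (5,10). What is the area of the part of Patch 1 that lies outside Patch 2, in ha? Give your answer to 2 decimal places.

|Patch 1∩Patch 2|: x∈[1,5], y∈[3,8] → 4·5 = 20.
|Patch 1| = 30.
|Patch 1 ∖ Patch 2| = |Patch 1| − |Patch 1∩Patch 2| = 30 − 20 = 10.00.

10.00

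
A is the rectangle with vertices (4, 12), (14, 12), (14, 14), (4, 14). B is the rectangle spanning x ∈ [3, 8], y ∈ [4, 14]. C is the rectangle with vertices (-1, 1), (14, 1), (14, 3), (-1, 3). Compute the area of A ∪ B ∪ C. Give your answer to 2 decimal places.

92.00

By inclusion–exclusion:
Individual areas: |A| = 20, |B| = 50, |C| = 30.
|A∩B|: x∈[4,8], y∈[12,14] → 4·2 = 8.
|A∩C| = 0 (no overlap).
|B∩C| = 0 (no overlap).
|A∩B∩C| = 0.
|A ∪ B ∪ C| = 100 − 8 + 0 = 92.00.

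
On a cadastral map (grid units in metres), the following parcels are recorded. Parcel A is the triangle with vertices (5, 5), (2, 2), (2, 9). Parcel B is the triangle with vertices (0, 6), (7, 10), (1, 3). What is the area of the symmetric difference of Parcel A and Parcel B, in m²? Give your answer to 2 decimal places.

|Parcel A| = 10.5, |Parcel B| = 12.5, |Parcel A∩Parcel B| = 3.7669.
|Parcel A △ Parcel B| = |Parcel A| + |Parcel B| − 2·|Parcel A∩Parcel B| = 10.5 + 12.5 − 7.5337 = 15.47.

15.47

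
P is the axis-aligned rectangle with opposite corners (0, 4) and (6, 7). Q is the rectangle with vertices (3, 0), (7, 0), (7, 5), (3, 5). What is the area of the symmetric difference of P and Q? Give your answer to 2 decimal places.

|P∩Q|: x∈[3,6], y∈[4,5] → 3·1 = 3.
|P △ Q| = |P| + |Q| − 2·|P∩Q| = 18 + 20 − 6 = 32.00.

32.00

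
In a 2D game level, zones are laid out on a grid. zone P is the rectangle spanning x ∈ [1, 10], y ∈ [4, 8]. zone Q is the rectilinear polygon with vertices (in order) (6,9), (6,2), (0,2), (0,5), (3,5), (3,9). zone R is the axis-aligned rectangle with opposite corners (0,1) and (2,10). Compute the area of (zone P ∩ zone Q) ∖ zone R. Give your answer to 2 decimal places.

|zone P ∩ zone Q| = 14.
|(zone P ∩ zone Q) ∩ zone R| = 1.
|(zone P ∩ zone Q) ∖ zone R| = 14 − 1 = 13.00.

13.00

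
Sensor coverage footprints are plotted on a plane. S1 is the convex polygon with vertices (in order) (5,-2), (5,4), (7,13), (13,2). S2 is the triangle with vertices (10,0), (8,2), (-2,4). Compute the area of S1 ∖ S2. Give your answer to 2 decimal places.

57.33

|S1| = 62, |S1∩S2| = 4.6667.
|S1 ∖ S2| = |S1| − |S1∩S2| = 62 − 4.6667 = 57.33.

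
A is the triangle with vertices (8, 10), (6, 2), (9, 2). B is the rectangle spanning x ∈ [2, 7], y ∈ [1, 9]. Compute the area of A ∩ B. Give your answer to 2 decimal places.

2.00

The intersection is the polygon with vertices (6,2), (7,6), (7,2).
By the shoelace formula its area is 2.00.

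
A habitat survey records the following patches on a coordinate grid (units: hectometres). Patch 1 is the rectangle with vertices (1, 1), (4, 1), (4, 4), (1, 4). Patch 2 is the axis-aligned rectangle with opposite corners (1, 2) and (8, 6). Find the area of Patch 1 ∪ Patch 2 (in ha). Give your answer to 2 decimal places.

31.00

By inclusion–exclusion:
Individual areas: |Patch 1| = 9, |Patch 2| = 28.
|Patch 1∩Patch 2|: x∈[1,4], y∈[2,4] → 3·2 = 6.
|Patch 1 ∪ Patch 2| = 37 − 6 = 31.00.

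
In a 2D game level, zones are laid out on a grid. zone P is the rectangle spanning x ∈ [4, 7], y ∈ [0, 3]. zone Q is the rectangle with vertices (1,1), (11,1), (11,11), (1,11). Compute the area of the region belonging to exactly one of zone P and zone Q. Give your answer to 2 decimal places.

97.00

|zone P∩zone Q|: x∈[4,7], y∈[1,3] → 3·2 = 6.
|zone P △ zone Q| = |zone P| + |zone Q| − 2·|zone P∩zone Q| = 9 + 100 − 12 = 97.00.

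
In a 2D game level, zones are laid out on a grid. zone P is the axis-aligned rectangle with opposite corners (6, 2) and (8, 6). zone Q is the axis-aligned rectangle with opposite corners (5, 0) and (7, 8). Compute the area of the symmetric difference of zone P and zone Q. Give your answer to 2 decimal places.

|zone P∩zone Q|: x∈[6,7], y∈[2,6] → 1·4 = 4.
|zone P △ zone Q| = |zone P| + |zone Q| − 2·|zone P∩zone Q| = 8 + 16 − 8 = 16.00.

16.00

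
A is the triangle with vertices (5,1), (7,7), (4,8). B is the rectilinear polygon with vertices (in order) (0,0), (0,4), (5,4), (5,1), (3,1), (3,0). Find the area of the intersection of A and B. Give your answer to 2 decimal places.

0.64

The intersection is the polygon with vertices (4.571,4), (5,4), (5,1).
By the shoelace formula its area is 0.64.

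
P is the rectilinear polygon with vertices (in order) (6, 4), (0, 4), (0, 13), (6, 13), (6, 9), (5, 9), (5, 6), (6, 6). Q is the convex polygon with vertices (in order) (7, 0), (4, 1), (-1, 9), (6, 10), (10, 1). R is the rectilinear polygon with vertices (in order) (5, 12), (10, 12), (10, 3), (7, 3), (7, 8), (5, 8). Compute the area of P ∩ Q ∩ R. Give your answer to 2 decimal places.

0.93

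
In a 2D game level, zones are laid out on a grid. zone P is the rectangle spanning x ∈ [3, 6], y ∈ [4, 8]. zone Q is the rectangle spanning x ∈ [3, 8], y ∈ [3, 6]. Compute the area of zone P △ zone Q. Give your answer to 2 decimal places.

15.00

|zone P∩zone Q|: x∈[3,6], y∈[4,6] → 3·2 = 6.
|zone P △ zone Q| = |zone P| + |zone Q| − 2·|zone P∩zone Q| = 12 + 15 − 12 = 15.00.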